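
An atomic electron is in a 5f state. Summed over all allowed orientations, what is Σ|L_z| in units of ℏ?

Σ|L_z| = 12 ℏ

The 5f subshell has l = 3.
m_l runs from −3 to 3, i.e. {-3, -2, -1, 0, 1, 2, 3}.
Σ|m_l| = 2(1+2+…+3) = 12.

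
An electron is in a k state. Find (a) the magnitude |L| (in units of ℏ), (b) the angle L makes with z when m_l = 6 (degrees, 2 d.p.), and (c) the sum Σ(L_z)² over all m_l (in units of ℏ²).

For a k orbital, l = 7.
|L| = ℏ√(7·8) = 2√14 ℏ ≈ 7.483ℏ.
For m_l = 6: cos θ = 6/√56, θ ≈ 36.70°.
Σ m_l² = 280, so Σ(L_z)² = 280 ℏ².

|L| = 2√14 ℏ ≈ 7.483ℏ; θ(m_l=6) ≈ 36.70°; Σ(L_z)² = 280 ℏ²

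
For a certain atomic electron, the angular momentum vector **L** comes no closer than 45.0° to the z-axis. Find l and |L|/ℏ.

cos θ_min = l/√(l(l+1)) = √(l/(l+1)), so l/(l+1) = cos²(45.0°) = 0.5000.
l = cos²θ/sin²θ ≈ 1.
Then |L| = ℏ√(1·2) = √2 ℏ.

l = 1, |L| = √2 ℏ ≈ 1.414ℏ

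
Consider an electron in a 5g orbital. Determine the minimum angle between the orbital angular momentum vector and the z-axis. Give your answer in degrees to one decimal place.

5g means n = 5, l = 4.
|L| = √(l(l+1)) ℏ = 2√5 ℏ.
The smallest angle corresponds to the largest L_z, i.e. m_l = l = 4, giving L_z = 4ℏ.
cos θ_min = 4/√20, so θ_min ≈ 26.6°.

θ_min ≈ 26.6°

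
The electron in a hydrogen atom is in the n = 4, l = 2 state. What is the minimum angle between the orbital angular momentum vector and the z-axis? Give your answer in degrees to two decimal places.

θ_min ≈ 35.26°

|L| = ℏ√(l(l+1)) = √6 ℏ.
The smallest angle corresponds to the largest L_z, i.e. m_l = l = 2, giving L_z = 2ℏ.
cos θ_min = 2/√6, so θ_min ≈ 35.26°.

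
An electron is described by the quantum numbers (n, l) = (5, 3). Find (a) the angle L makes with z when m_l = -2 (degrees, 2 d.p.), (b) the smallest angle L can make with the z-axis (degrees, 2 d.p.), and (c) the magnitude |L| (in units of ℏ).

θ(m_l=-2) ≈ 125.26°; θ_min ≈ 30.00°; |L| = 2√3 ℏ ≈ 3.464ℏ

For m_l = -2: cos θ = -2/√12, θ ≈ 125.26°.
cos θ_min = 3/√12, so θ_min ≈ 30.00°.
|L| = ℏ√(3·4) = 2√3 ℏ ≈ 3.464ℏ.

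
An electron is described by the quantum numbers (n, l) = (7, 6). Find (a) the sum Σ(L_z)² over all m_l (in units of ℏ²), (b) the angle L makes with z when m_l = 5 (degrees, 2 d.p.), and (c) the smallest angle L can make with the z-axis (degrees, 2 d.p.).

Σ(L_z)² = 182 ℏ²; θ(m_l=5) ≈ 39.51°; θ_min ≈ 22.21°

Σ m_l² = 182, so Σ(L_z)² = 182 ℏ².
For m_l = 5: cos θ = 5/√42, θ ≈ 39.51°.
cos θ_min = 6/√42, so θ_min ≈ 22.21°.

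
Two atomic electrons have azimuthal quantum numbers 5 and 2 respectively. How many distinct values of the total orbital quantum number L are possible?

5

By the triangle rule, |l₁ − l₂| ≤ L ≤ l₁ + l₂.
So L can be 3, 4, 5, 6, 7.
That is 5 values.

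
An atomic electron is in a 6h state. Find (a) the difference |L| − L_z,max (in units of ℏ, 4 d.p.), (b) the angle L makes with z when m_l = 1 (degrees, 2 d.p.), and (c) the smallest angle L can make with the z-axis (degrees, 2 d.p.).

The 6h subshell has l = 5.
|L| − L_z,max = (√30 − 5)ℏ ≈ 0.4772ℏ.
For m_l = 1: cos θ = 1/√30, θ ≈ 79.48°.
cos θ_min = 5/√30, so θ_min ≈ 24.09°.

|L|−L_z,max ≈ 0.4772ℏ; θ(m_l=1) ≈ 79.48°; θ_min ≈ 24.09°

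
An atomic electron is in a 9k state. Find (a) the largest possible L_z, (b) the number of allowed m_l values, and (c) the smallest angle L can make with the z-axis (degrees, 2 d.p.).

For 9k, l = 7.
L_z,max = lℏ = 7ℏ.
There are 2l+1 = 15 values of m_l.
cos θ_min = 7/√56, so θ_min ≈ 20.70°.

L_z,max = 7ℏ; 15 values; θ_min ≈ 20.70°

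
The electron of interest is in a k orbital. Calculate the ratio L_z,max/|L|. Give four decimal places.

L_z,max/|L| = 0.9354

For a k orbital, l = 7.
|L| = 2√14 ℏ ≈ 7.4833ℏ, while L_z,max = lℏ = 7ℏ.
L_z,max/|L| = 7/√56 = 0.9354.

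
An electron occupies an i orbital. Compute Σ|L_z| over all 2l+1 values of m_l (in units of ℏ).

I corresponds to l = 6.
m_l runs from −6 to 6, i.e. {-6, -5, -4, -3, -2, -1, 0, 1, 2, 3, 4, 5, 6}.
Σ|m_l| = 2(1+2+…+6) = 42.

Σ|L_z| = 42 ℏ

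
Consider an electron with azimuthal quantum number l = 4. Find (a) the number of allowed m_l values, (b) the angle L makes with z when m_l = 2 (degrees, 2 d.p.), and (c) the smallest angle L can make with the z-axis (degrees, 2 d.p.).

9 values; θ(m_l=2) ≈ 63.43°; θ_min ≈ 26.57°

There are 2l+1 = 9 values of m_l.
For m_l = 2: cos θ = 2/√20, θ ≈ 63.43°.
cos θ_min = 4/√20, so θ_min ≈ 26.57°.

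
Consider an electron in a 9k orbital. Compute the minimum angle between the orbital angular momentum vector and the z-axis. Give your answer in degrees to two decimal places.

θ_min ≈ 20.70°

For 9k, l = 7.
|L| = ℏ√(l(l+1)) = 2√14 ℏ.
The smallest angle corresponds to the largest L_z, i.e. m_l = l = 7, giving L_z = 7ℏ.
cos θ_min = 7/√56, so θ_min ≈ 20.70°.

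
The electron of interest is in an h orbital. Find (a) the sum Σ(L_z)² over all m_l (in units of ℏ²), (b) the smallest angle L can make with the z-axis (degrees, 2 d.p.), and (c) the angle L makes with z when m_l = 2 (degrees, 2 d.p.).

Σ(L_z)² = 110 ℏ²; θ_min ≈ 24.09°; θ(m_l=2) ≈ 68.58°

H corresponds to l = 5.
Σ m_l² = 110, so Σ(L_z)² = 110 ℏ².
cos θ_min = 5/√30, so θ_min ≈ 24.09°.
For m_l = 2: cos θ = 2/√30, θ ≈ 68.58°.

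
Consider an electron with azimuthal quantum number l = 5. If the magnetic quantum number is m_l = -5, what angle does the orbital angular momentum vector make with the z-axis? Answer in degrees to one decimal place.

θ ≈ 155.9°

|L| = √(l(l+1)) ℏ = √30 ℏ.
L_z = m_l ℏ = −5ℏ.
cos θ = L_z/|L| = -5/√30, so θ ≈ 155.9°.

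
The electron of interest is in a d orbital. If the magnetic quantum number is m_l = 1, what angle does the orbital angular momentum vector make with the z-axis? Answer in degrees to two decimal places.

θ ≈ 65.91°

A d state has l = 2.
|L| = ℏ√(l(l+1)) = √6 ℏ.
L_z = m_l ℏ = 1ℏ.
cos θ = L_z/|L| = 1/√6, so θ ≈ 65.91°.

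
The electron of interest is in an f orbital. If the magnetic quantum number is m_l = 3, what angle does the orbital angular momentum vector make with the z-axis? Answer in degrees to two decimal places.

θ ≈ 30.00°

For an f orbital, l = 3.
|L|² = l(l+1)ℏ² = 12ℏ², so |L| = 2√3 ℏ.
L_z = m_l ℏ = 3ℏ.
cos θ = L_z/|L| = 3/√12, so θ ≈ 30.00°.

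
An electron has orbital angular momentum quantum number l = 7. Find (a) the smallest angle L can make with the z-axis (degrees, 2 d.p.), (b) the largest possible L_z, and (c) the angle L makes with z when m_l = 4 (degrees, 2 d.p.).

θ_min ≈ 20.70°; L_z,max = 7ℏ; θ(m_l=4) ≈ 57.69°

cos θ_min = 7/√56, so θ_min ≈ 20.70°.
L_z,max = lℏ = 7ℏ.
For m_l = 4: cos θ = 4/√56, θ ≈ 57.69°.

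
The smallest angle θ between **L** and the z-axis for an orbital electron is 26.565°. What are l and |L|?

At minimum angle, m_l = l, so cos θ = l/√(l(l+1)); cos²θ = l/(l+1) = 0.8000.
Thus l = 0.8000/(1 − 0.8000) ≈ 4.
Then |L| = ℏ√(4·5) = 2√5 ℏ.

l = 4, |L| = 2√5 ℏ ≈ 4.472ℏ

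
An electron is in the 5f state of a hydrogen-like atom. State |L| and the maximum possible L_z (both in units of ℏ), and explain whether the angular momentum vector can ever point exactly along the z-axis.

No: L_z,max = 3ℏ < |L| = 2√3 ℏ ≈ 3.464ℏ

For 5f, l = 3.
|L| = 2√3 ℏ ≈ 3.4641ℏ, while L_z,max = lℏ = 3ℏ.
Since |L| > L_z,max, the vector can never point exactly along z; the closest it comes is θ_min = arccos(3/√12) ≈ 30.0°.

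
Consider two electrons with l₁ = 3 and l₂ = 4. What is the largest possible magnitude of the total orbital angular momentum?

By the triangle rule, |l₁ − l₂| ≤ L ≤ l₁ + l₂.
So L can be 1, 2, 3, 4, 5, 6, 7.
The largest magnitude corresponds to L = 7: |L_tot| = ℏ√(7·8) = 2√14 ℏ.

|L_tot|_max = 2√14 ℏ ≈ 7.483ℏ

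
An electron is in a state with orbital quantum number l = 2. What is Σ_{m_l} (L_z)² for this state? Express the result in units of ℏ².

m_l ∈ {-2, -1, 0, 1, 2}.
Σ m_l² = l(l+1)(2l+1)/3 = 2·3·5/3 = 10.

Σ(L_z)² = 10 ℏ²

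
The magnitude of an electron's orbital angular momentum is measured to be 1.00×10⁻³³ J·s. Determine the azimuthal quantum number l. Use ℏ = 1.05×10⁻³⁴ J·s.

l = 9

In units of ℏ, |L| ≈ 9.524.
(|L|/ℏ)² = l(l+1) ≈ 90.70 ⇒ l = 9.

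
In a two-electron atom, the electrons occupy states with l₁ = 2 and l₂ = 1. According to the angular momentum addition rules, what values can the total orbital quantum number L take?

L = 1, 2, 3

By the triangle rule, |l₁ − l₂| ≤ L ≤ l₁ + l₂.
Allowed values: L = 1, 2, 3.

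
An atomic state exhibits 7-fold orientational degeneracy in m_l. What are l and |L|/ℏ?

2l + 1 = 7 ⇒ l = 3.
Then |L| = √(l(l+1)) ℏ = 2√3 ℏ.

l = 3, |L| = 2√3 ℏ ≈ 3.464ℏ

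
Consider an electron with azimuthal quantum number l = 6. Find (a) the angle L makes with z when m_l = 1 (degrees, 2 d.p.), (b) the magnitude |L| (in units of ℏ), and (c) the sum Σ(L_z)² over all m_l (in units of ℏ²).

For m_l = 1: cos θ = 1/√42, θ ≈ 81.12°.
|L| = ℏ√(6·7) = √42 ℏ ≈ 6.481ℏ.
Σ m_l² = 182, so Σ(L_z)² = 182 ℏ².

θ(m_l=1) ≈ 81.12°; |L| = √42 ℏ ≈ 6.481ℏ; Σ(L_z)² = 182 ℏ²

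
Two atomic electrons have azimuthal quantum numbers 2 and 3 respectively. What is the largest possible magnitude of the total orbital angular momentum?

|L_tot|_max = √30 ℏ ≈ 5.477ℏ

The total orbital quantum number L ranges from |l₁ − l₂| to l₁ + l₂ in integer steps.
So L can be 1, 2, 3, 4, 5.
The largest magnitude corresponds to L = 5: |L_tot| = ℏ√(5·6) = √30 ℏ.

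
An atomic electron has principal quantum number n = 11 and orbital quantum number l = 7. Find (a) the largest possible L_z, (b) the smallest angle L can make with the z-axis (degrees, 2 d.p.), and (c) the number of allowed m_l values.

L_z,max = lℏ = 7ℏ.
cos θ_min = 7/√56, so θ_min ≈ 20.70°.
There are 2l+1 = 15 values of m_l.

L_z,max = 7ℏ; θ_min ≈ 20.70°; 15 values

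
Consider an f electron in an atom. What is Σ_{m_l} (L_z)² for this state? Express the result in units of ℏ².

Σ(L_z)² = 28 ℏ²

For an f orbital, l = 3.
m_l ∈ {-3, -2, -1, 0, 1, 2, 3}.
Σ m_l² = l(l+1)(2l+1)/3 = 3·4·7/3 = 28.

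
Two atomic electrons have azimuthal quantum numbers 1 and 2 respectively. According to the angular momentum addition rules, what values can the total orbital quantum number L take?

By the triangle rule, |l₁ − l₂| ≤ L ≤ l₁ + l₂.
So L can be 1, 2, 3.

L = 1, 2, 3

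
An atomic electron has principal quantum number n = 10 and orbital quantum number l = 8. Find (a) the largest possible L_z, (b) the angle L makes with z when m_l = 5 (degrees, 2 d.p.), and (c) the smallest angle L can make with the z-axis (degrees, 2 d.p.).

L_z,max = 8ℏ; θ(m_l=5) ≈ 53.90°; θ_min ≈ 19.47°

L_z,max = lℏ = 8ℏ.
For m_l = 5: cos θ = 5/√72, θ ≈ 53.90°.
cos θ_min = 8/√72, so θ_min ≈ 19.47°.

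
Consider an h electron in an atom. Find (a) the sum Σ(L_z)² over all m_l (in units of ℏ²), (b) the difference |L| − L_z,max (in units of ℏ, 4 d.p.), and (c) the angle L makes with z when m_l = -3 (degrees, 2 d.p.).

Σ(L_z)² = 110 ℏ²; |L|−L_z,max ≈ 0.4772ℏ; θ(m_l=-3) ≈ 123.21°

The letter h corresponds to l = 5.
Σ m_l² = 110, so Σ(L_z)² = 110 ℏ².
|L| − L_z,max = (√30 − 5)ℏ ≈ 0.4772ℏ.
For m_l = -3: cos θ = -3/√30, θ ≈ 123.21°.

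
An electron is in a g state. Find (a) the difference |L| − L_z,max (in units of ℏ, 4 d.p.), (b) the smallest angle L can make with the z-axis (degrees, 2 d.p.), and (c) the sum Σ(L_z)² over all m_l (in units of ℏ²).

A g state has l = 4.
|L| − L_z,max = (2√5 − 4)ℏ ≈ 0.4721ℏ.
cos θ_min = 4/√20, so θ_min ≈ 26.57°.
Σ m_l² = 60, so Σ(L_z)² = 60 ℏ².

|L|−L_z,max ≈ 0.4721ℏ; θ_min ≈ 26.57°; Σ(L_z)² = 60 ℏ²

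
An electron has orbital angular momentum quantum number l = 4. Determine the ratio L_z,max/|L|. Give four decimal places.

L_z,max/|L| = 0.8944

|L| = 2√5 ℏ ≈ 4.4721ℏ, while L_z,max = lℏ = 4ℏ.
L_z,max/|L| = 4/√20 = 0.8944.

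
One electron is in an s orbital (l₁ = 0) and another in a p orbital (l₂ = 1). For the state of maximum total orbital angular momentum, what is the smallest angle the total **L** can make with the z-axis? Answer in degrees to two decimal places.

θ_min ≈ 45.00°

By the triangle rule, |l₁ − l₂| ≤ L ≤ l₁ + l₂.
So L can be 1.
The maximum is L = 1, with |L_tot| = ℏ√(1·2) = √2 ℏ.
The minimum angle with z is arccos(1/√2) ≈ 45.00°.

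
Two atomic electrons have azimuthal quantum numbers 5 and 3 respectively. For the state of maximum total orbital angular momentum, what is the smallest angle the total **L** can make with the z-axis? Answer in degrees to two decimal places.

θ_min ≈ 19.47°

The total orbital quantum number L ranges from |l₁ − l₂| to l₁ + l₂ in integer steps.
So L can be 2, 3, 4, 5, 6, 7, 8.
The maximum is L = 8, with |L_tot| = ℏ√(8·9) = 6√2 ℏ.
The minimum angle with z is arccos(8/√72) ≈ 19.47°.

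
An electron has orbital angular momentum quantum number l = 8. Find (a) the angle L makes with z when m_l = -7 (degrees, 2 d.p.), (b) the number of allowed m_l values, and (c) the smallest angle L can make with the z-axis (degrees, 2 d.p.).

θ(m_l=-7) ≈ 145.58°; 17 values; θ_min ≈ 19.47°

For m_l = -7: cos θ = -7/√72, θ ≈ 145.58°.
There are 2l+1 = 17 values of m_l.
cos θ_min = 8/√72, so θ_min ≈ 19.47°.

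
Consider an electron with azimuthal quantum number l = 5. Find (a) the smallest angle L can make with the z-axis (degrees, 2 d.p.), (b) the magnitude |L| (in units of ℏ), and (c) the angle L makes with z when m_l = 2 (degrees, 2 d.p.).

θ_min ≈ 24.09°; |L| = √30 ℏ ≈ 5.477ℏ; θ(m_l=2) ≈ 68.58°

cos θ_min = 5/√30, so θ_min ≈ 24.09°.
|L| = ℏ√(5·6) = √30 ℏ ≈ 5.477ℏ.
For m_l = 2: cos θ = 2/√30, θ ≈ 68.58°.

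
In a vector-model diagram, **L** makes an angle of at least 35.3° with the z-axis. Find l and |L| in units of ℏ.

At minimum angle, m_l = l, so cos θ = l/√(l(l+1)); cos²θ = l/(l+1) = 0.6661.
l = cos²θ/sin²θ ≈ 2.
Then |L| = ℏ√(2·3) = √6 ℏ.

l = 2, |L| = √6 ℏ ≈ 2.449ℏ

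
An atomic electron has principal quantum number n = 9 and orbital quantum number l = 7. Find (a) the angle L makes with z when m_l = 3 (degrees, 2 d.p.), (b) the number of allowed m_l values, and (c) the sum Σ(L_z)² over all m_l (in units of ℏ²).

For m_l = 3: cos θ = 3/√56, θ ≈ 66.37°.
There are 2l+1 = 15 values of m_l.
Σ m_l² = 280, so Σ(L_z)² = 280 ℏ².

θ(m_l=3) ≈ 66.37°; 15 values; Σ(L_z)² = 280 ℏ²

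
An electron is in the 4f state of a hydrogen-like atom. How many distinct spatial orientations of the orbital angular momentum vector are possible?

7

The 4f subshell has l = 3.
The number of m_l values is 2l + 1 = 2·3 + 1 = 7.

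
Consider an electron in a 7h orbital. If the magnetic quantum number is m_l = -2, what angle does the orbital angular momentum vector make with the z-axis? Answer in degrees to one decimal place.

θ ≈ 111.4°

7h means n = 7, l = 5.
|L|² = l(l+1)ℏ² = 30ℏ², so |L| = √30 ℏ.
L_z = m_l ℏ = −2ℏ.
cos θ = L_z/|L| = -2/√30, so θ ≈ 111.4°.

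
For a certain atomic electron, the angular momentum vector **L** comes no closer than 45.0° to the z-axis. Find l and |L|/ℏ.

At minimum angle, m_l = l, so cos θ = l/√(l(l+1)); cos²θ = l/(l+1) = 0.5000.
Thus l = 0.5000/(1 − 0.5000) ≈ 1.
Then |L| = ℏ√(1·2) = √2 ℏ.

l = 1, |L| = √2 ℏ ≈ 1.414ℏ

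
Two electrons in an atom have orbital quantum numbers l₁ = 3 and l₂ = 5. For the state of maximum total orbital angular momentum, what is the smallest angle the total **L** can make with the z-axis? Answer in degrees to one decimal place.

θ_min ≈ 19.5°

Angular momentum addition gives L = |l₁ − l₂|, …, l₁ + l₂.
L ∈ {2, 3, 4, 5, 6, 7, 8}.
The maximum is L = 8, with |L_tot| = ℏ√(8·9) = 6√2 ℏ.
The minimum angle with z is arccos(8/√72) ≈ 19.5°.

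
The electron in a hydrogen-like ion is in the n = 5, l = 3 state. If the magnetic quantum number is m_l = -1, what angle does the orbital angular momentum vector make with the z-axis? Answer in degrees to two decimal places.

|L| = √(l(l+1)) ℏ = 2√3 ℏ.
L_z = m_l ℏ = −1ℏ.
cos θ = L_z/|L| = -1/√12, so θ ≈ 106.78°.

θ ≈ 106.78°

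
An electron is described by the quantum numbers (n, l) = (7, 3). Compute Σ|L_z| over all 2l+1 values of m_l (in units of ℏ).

The allowed m_l values are -3, -2, -1, 0, 1, 2, 3.
Σ|m_l| = 2·3(3+1)/2 = 12.

Σ|L_z| = 12 ℏ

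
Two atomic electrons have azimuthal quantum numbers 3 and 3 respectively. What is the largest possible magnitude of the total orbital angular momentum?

|L_tot|_max = √42 ℏ ≈ 6.481ℏ

L runs from |3 − 3| = 0 to 3 + 3 = 6.
L ∈ {0, 1, 2, 3, 4, 5, 6}.
The largest magnitude corresponds to L = 6: |L_tot| = ℏ√(6·7) = √42 ℏ.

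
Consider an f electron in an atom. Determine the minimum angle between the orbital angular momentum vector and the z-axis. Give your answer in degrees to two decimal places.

θ_min ≈ 30.00°

For an f orbital, l = 3.
|L| = √(l(l+1)) ℏ = 2√3 ℏ.
The smallest angle corresponds to the largest L_z, i.e. m_l = l = 3, giving L_z = 3ℏ.
cos θ_min = 3/√12, so θ_min ≈ 30.00°.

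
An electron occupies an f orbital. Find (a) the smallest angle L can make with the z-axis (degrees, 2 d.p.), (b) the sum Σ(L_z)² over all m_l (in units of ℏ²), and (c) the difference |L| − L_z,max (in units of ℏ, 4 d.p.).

θ_min ≈ 30.00°; Σ(L_z)² = 28 ℏ²; |L|−L_z,max ≈ 0.4641ℏ

The letter f corresponds to l = 3.
cos θ_min = 3/√12, so θ_min ≈ 30.00°.
Σ m_l² = 28, so Σ(L_z)² = 28 ℏ².
|L| − L_z,max = (2√3 − 3)ℏ ≈ 0.4641ℏ.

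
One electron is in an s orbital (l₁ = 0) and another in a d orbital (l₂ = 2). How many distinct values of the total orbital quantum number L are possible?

1

Angular momentum addition gives L = |l₁ − l₂|, …, l₁ + l₂.
So L can be 2.
That is 1 value.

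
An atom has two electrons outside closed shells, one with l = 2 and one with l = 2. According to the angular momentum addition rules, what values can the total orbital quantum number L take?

Angular momentum addition gives L = |l₁ − l₂|, …, l₁ + l₂.
L ∈ {0, 1, 2, 3, 4}.

L = 0, 1, 2, 3, 4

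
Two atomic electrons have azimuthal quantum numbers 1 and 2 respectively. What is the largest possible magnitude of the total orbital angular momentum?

By the triangle rule, |l₁ − l₂| ≤ L ≤ l₁ + l₂.
So L can be 1, 2, 3.
The largest magnitude corresponds to L = 3: |L_tot| = ℏ√(3·4) = 2√3 ℏ.

|L_tot|_max = 2√3 ℏ ≈ 3.464ℏ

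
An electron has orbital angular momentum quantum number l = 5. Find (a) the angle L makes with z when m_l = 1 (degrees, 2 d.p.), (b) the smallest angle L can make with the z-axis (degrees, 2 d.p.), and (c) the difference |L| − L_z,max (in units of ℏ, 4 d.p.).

θ(m_l=1) ≈ 79.48°; θ_min ≈ 24.09°; |L|−L_z,max ≈ 0.4772ℏ

For m_l = 1: cos θ = 1/√30, θ ≈ 79.48°.
cos θ_min = 5/√30, so θ_min ≈ 24.09°.
|L| − L_z,max = (√30 − 5)ℏ ≈ 0.4772ℏ.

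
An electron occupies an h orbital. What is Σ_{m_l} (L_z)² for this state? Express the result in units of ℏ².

Σ(L_z)² = 110 ℏ²

An h state has l = 5.
m_l runs from −5 to 5, i.e. {-5, -4, -3, -2, -1, 0, 1, 2, 3, 4, 5}.
Σ m_l² = 2·(1 + 4 + 9 + 16 + 25) = 110.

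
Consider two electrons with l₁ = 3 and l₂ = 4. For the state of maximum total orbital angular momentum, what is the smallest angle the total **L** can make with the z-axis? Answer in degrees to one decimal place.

Angular momentum addition gives L = |l₁ − l₂|, …, l₁ + l₂.
Allowed values: L = 1, 2, 3, 4, 5, 6, 7.
The maximum is L = 7, with |L_tot| = ℏ√(7·8) = 2√14 ℏ.
The minimum angle with z is arccos(7/√56) ≈ 20.7°.

θ_min ≈ 20.7°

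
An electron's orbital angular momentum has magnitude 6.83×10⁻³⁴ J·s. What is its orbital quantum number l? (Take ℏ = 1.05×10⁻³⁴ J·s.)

l = 6

In units of ℏ, |L| ≈ 6.505.
Set l(l+1) = 42.31; the integer solution is l = 6.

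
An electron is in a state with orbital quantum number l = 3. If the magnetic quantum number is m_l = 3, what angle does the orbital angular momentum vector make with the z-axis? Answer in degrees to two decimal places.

|L| = √(l(l+1)) ℏ = 2√3 ℏ.
L_z = m_l ℏ = 3ℏ.
cos θ = L_z/|L| = 3/√12, so θ ≈ 30.00°.

θ ≈ 30.00°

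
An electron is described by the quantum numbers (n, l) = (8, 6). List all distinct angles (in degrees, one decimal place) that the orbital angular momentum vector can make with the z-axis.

|L|² = l(l+1)ℏ² = 42ℏ², so |L| = √42 ℏ.
cos θ = m_l/√42 for each m_l ∈ {-6, -5, -4, -3, -2, -1, 0, 1, 2, 3, 4, 5, 6}.

θ ∈ {22.2°, 39.5°, 51.9°, 62.4°, 72.0°, 81.1°, 90.0°, 98.9°, 108.0°, 117.6°, 128.1°, 140.5°, 157.8°}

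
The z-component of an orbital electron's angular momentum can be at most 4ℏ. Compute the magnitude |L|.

|L| = 2√5 ℏ ≈ 4.472ℏ

Since max m_l = l, l = 4.
Then |L| = ℏ√(4·5) = 2√5 ℏ.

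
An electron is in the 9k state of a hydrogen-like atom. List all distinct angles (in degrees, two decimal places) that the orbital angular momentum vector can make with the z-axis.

9k means n = 9, l = 7.
|L| = √(l(l+1)) ℏ = 2√14 ℏ.
cos θ = m_l/√56 for each m_l ∈ {-7, -6, -5, -4, -3, -2, -1, 0, 1, 2, 3, 4, 5, 6, 7}.

θ ∈ {20.70°, 36.70°, 48.08°, 57.69°, 66.37°, 74.50°, 82.32°, 90.00°, 97.68°, 105.50°, 113.63°, 122.31°, 131.92°, 143.30°, 159.30°}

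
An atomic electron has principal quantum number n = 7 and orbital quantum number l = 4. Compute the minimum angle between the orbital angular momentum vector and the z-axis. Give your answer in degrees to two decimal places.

θ_min ≈ 26.57°

|L| = ℏ√(l(l+1)) = 2√5 ℏ.
The smallest angle corresponds to the largest L_z, i.e. m_l = l = 4, giving L_z = 4ℏ.
cos θ_min = 4/√20, so θ_min ≈ 26.57°.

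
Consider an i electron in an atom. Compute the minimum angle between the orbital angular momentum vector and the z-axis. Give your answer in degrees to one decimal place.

θ_min ≈ 22.2°

The letter i corresponds to l = 6.
|L| = ℏ√(l(l+1)) = √42 ℏ.
The smallest angle corresponds to the largest L_z, i.e. m_l = l = 6, giving L_z = 6ℏ.
cos θ_min = 6/√42, so θ_min ≈ 22.2°.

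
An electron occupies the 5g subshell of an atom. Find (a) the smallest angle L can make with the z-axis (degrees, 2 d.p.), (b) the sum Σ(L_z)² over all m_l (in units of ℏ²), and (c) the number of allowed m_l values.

The 5g subshell has l = 4.
cos θ_min = 4/√20, so θ_min ≈ 26.57°.
Σ m_l² = 60, so Σ(L_z)² = 60 ℏ².
There are 2l+1 = 9 values of m_l.

θ_min ≈ 26.57°; Σ(L_z)² = 60 ℏ²; 9 values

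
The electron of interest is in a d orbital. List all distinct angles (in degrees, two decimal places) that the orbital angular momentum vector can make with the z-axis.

A d state has l = 2.
|L| = √(l(l+1)) ℏ = √6 ℏ.
cos θ = m_l/√6 for each m_l ∈ {-2, -1, 0, 1, 2}.

θ ∈ {35.26°, 65.91°, 90.00°, 114.09°, 144.74°}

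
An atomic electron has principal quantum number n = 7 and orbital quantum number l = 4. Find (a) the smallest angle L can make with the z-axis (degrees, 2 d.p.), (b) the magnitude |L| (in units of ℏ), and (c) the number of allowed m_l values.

cos θ_min = 4/√20, so θ_min ≈ 26.57°.
|L| = ℏ√(4·5) = 2√5 ℏ ≈ 4.472ℏ.
There are 2l+1 = 9 values of m_l.

θ_min ≈ 26.57°; |L| = 2√5 ℏ ≈ 4.472ℏ; 9 values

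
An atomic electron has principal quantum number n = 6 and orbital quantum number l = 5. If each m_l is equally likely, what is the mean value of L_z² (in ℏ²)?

⟨L_z²⟩ = 10 ℏ²

m_l ∈ {-5, -4, -3, -2, -1, 0, 1, 2, 3, 4, 5}.
⟨L_z²⟩ = ℏ²·l(l+1)/3 = 10ℏ².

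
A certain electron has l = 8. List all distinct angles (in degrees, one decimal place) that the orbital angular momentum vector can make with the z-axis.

|L| = ℏ√(l(l+1)) = 6√2 ℏ.
cos θ = m_l/√72 for each m_l ∈ {-8, -7, -6, -5, -4, -3, -2, -1, 0, 1, 2, 3, 4, 5, 6, 7, 8}.

θ ∈ {19.5°, 34.4°, 45.0°, 53.9°, 61.9°, 69.3°, 76.4°, 83.2°, 90.0°, 96.8°, 103.6°, 110.7°, 118.1°, 126.1°, 135.0°, 145.6°, 160.5°}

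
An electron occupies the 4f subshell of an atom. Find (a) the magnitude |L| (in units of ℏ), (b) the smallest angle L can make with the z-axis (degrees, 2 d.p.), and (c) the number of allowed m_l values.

The 4f subshell has l = 3.
|L| = ℏ√(3·4) = 2√3 ℏ ≈ 3.464ℏ.
cos θ_min = 3/√12, so θ_min ≈ 30.00°.
There are 2l+1 = 7 values of m_l.

|L| = 2√3 ℏ ≈ 3.464ℏ; θ_min ≈ 30.00°; 7 values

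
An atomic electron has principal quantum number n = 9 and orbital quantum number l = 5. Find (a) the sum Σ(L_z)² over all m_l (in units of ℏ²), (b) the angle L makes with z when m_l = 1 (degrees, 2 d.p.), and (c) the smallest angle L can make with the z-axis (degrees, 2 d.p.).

Σ(L_z)² = 110 ℏ²; θ(m_l=1) ≈ 79.48°; θ_min ≈ 24.09°

Σ m_l² = 110, so Σ(L_z)² = 110 ℏ².
For m_l = 1: cos θ = 1/√30, θ ≈ 79.48°.
cos θ_min = 5/√30, so θ_min ≈ 24.09°.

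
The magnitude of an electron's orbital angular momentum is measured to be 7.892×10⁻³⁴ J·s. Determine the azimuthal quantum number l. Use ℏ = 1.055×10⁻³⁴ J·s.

l = 7

Dividing by ℏ: |L|/ℏ ≈ 7.481.
l(l+1) ≈ 7.481² ≈ 55.96, so l = 7.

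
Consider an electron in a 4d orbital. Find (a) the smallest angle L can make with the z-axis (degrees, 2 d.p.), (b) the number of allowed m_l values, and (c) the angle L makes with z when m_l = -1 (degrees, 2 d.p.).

θ_min ≈ 35.26°; 5 values; θ(m_l=-1) ≈ 114.09°

For 4d, l = 2.
cos θ_min = 2/√6, so θ_min ≈ 35.26°.
There are 2l+1 = 5 values of m_l.
For m_l = -1: cos θ = -1/√6, θ ≈ 114.09°.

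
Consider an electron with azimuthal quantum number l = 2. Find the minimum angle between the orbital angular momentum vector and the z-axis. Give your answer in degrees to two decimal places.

|L|² = l(l+1)ℏ² = 6ℏ², so |L| = √6 ℏ.
The smallest angle corresponds to the largest L_z, i.e. m_l = l = 2, giving L_z = 2ℏ.
cos θ_min = 2/√6, so θ_min ≈ 35.26°.

θ_min ≈ 35.26°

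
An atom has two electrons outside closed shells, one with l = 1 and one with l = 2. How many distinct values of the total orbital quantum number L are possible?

3

L runs from |1 − 2| = 1 to 1 + 2 = 3.
L ∈ {1, 2, 3}.
That is 3 values.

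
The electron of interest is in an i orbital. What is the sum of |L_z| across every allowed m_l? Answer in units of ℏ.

Σ|L_z| = 42 ℏ

An i state has l = 6.
m_l ∈ {-6, -5, -4, -3, -2, -1, 0, 1, 2, 3, 4, 5, 6}.
Σ|m_l| = 2(1+2+…+6) = 42.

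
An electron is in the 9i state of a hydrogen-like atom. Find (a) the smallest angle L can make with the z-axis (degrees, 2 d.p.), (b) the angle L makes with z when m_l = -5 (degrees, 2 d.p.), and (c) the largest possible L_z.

θ_min ≈ 22.21°; θ(m_l=-5) ≈ 140.49°; L_z,max = 6ℏ

9i means n = 9, l = 6.
cos θ_min = 6/√42, so θ_min ≈ 22.21°.
For m_l = -5: cos θ = -5/√42, θ ≈ 140.49°.
L_z,max = lℏ = 6ℏ.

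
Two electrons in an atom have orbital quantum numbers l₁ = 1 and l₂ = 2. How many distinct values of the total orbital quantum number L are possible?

3

Angular momentum addition gives L = |l₁ − l₂|, …, l₁ + l₂.
So L can be 1, 2, 3.
That is 3 values.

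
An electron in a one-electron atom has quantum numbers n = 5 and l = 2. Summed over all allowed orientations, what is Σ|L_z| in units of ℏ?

Σ|L_z| = 6 ℏ

m_l runs from −2 to 2, i.e. {-2, -1, 0, 1, 2}.
Σ|m_l| = l(l+1) = 6.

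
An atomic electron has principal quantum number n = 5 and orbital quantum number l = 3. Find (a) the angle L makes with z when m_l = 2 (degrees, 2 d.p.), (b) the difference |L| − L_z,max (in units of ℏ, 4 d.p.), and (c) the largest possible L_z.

θ(m_l=2) ≈ 54.74°; |L|−L_z,max ≈ 0.4641ℏ; L_z,max = 3ℏ

For m_l = 2: cos θ = 2/√12, θ ≈ 54.74°.
|L| − L_z,max = (2√3 − 3)ℏ ≈ 0.4641ℏ.
L_z,max = lℏ = 3ℏ.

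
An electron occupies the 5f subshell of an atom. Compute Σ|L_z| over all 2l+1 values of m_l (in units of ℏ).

The 5f subshell has l = 3.
m_l ∈ {-3, -2, -1, 0, 1, 2, 3}.
Σ|m_l| = l(l+1) = 12.

Σ|L_z| = 12 ℏ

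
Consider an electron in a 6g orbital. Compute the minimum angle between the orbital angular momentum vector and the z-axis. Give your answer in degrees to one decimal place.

The 6g subshell has l = 4.
|L|² = l(l+1)ℏ² = 20ℏ², so |L| = 2√5 ℏ.
The smallest angle corresponds to the largest L_z, i.e. m_l = l = 4, giving L_z = 4ℏ.
cos θ_min = 4/√20, so θ_min ≈ 26.6°.

θ_min ≈ 26.6°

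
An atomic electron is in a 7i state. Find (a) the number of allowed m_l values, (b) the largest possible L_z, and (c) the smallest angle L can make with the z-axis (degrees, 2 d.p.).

The 7i subshell has l = 6.
There are 2l+1 = 13 values of m_l.
L_z,max = lℏ = 6ℏ.
cos θ_min = 6/√42, so θ_min ≈ 22.21°.

13 values; L_z,max = 6ℏ; θ_min ≈ 22.21°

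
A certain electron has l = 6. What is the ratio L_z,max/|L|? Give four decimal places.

|L| = √42 ℏ ≈ 6.4807ℏ, while L_z,max = lℏ = 6ℏ.
L_z,max/|L| = 6/√42 = 0.9258.

L_z,max/|L| = 0.9258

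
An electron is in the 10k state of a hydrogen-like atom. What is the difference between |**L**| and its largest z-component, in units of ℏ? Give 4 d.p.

10k means n = 10, l = 7.
|L| = 2√14 ℏ ≈ 7.4833ℏ, while L_z,max = lℏ = 7ℏ.
The difference is (2√14 − 7)ℏ ≈ 0.4833ℏ.

|L| − L_z,max ≈ 0.4833ℏ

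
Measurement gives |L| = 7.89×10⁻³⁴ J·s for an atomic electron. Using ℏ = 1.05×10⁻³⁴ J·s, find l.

l = 7

|L|/ℏ = (7.89×10⁻³⁴)/(1.05×10⁻³⁴) ≈ 7.514.
l(l+1) ≈ 7.514² ≈ 56.46, so l = 7.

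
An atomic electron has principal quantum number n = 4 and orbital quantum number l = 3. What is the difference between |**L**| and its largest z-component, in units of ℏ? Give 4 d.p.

|L| = 2√3 ℏ ≈ 3.4641ℏ, while L_z,max = lℏ = 3ℏ.
The difference is (2√3 − 3)ℏ ≈ 0.4641ℏ.

|L| − L_z,max ≈ 0.4641ℏ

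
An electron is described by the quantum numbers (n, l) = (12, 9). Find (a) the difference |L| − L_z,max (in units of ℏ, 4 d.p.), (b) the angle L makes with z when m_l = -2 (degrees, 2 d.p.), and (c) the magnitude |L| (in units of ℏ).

|L| − L_z,max = (3√10 − 9)ℏ ≈ 0.4868ℏ.
For m_l = -2: cos θ = -2/√90, θ ≈ 102.17°.
|L| = ℏ√(9·10) = 3√10 ℏ ≈ 9.487ℏ.

|L|−L_z,max ≈ 0.4868ℏ; θ(m_l=-2) ≈ 102.17°; |L| = 3√10 ℏ ≈ 9.487ℏ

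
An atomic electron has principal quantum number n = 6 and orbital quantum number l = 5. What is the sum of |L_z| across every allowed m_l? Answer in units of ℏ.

Σ|L_z| = 30 ℏ

The allowed m_l values are -5, -4, -3, -2, -1, 0, 1, 2, 3, 4, 5.
Σ|m_l| = 2·5(5+1)/2 = 30.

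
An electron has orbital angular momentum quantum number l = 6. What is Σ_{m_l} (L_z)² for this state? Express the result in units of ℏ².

Σ(L_z)² = 182 ℏ²

m_l runs from −6 to 6, i.e. {-6, -5, -4, -3, -2, -1, 0, 1, 2, 3, 4, 5, 6}.
Σ m_l² = l(l+1)(2l+1)/3 = 6·7·13/3 = 182.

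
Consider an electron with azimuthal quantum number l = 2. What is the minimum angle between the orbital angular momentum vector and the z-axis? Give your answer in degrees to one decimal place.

|L| = √(l(l+1)) ℏ = √6 ℏ.
The smallest angle corresponds to the largest L_z, i.e. m_l = l = 2, giving L_z = 2ℏ.
cos θ_min = 2/√6, so θ_min ≈ 35.3°.

θ_min ≈ 35.3°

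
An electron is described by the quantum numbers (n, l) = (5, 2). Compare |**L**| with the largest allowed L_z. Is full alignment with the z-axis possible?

No: L_z,max = 2ℏ < |L| = √6 ℏ ≈ 2.449ℏ

|L| = √6 ℏ ≈ 2.4495ℏ, while L_z,max = lℏ = 2ℏ.
Since |L| > L_z,max, the vector can never point exactly along z; the closest it comes is θ_min = arccos(2/√6) ≈ 35.3°.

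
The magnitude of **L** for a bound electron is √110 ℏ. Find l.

l = 10

(|L|/ℏ)² = l(l+1) = 110.
The positive root is l = 10.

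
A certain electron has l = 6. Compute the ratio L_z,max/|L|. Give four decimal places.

|L| = √42 ℏ ≈ 6.4807ℏ, while L_z,max = lℏ = 6ℏ.
L_z,max/|L| = 6/√42 = 0.9258.

L_z,max/|L| = 0.9258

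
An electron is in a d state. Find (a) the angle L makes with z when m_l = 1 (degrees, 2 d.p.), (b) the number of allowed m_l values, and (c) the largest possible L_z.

The letter d corresponds to l = 2.
For m_l = 1: cos θ = 1/√6, θ ≈ 65.91°.
There are 2l+1 = 5 values of m_l.
L_z,max = lℏ = 2ℏ.

θ(m_l=1) ≈ 65.91°; 5 values; L_z,max = 2ℏ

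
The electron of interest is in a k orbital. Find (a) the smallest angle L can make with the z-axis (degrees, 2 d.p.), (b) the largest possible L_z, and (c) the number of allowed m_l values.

θ_min ≈ 20.70°; L_z,max = 7ℏ; 15 values

A k state has l = 7.
cos θ_min = 7/√56, so θ_min ≈ 20.70°.
L_z,max = lℏ = 7ℏ.
There are 2l+1 = 15 values of m_l.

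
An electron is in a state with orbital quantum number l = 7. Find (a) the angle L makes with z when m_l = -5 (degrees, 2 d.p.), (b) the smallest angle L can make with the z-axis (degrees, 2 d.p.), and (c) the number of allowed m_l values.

θ(m_l=-5) ≈ 131.92°; θ_min ≈ 20.70°; 15 values

For m_l = -5: cos θ = -5/√56, θ ≈ 131.92°.
cos θ_min = 7/√56, so θ_min ≈ 20.70°.
There are 2l+1 = 15 values of m_l.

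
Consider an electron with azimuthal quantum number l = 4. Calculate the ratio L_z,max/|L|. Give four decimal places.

|L| = 2√5 ℏ ≈ 4.4721ℏ, while L_z,max = lℏ = 4ℏ.
L_z,max/|L| = 4/√20 = 0.8944.

L_z,max/|L| = 0.8944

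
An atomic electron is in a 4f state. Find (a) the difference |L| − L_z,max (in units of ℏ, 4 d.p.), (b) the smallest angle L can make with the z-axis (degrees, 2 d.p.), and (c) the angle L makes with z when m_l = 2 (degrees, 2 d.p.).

|L|−L_z,max ≈ 0.4641ℏ; θ_min ≈ 30.00°; θ(m_l=2) ≈ 54.74°

4f means n = 4, l = 3.
|L| − L_z,max = (2√3 − 3)ℏ ≈ 0.4641ℏ.
cos θ_min = 3/√12, so θ_min ≈ 30.00°.
For m_l = 2: cos θ = 2/√12, θ ≈ 54.74°.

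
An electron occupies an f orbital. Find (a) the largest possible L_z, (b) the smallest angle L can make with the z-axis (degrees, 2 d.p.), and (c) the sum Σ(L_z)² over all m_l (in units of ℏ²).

An f state has l = 3.
L_z,max = lℏ = 3ℏ.
cos θ_min = 3/√12, so θ_min ≈ 30.00°.
Σ m_l² = 28, so Σ(L_z)² = 28 ℏ².

L_z,max = 3ℏ; θ_min ≈ 30.00°; Σ(L_z)² = 28 ℏ²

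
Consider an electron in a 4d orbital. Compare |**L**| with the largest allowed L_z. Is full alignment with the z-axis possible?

For 4d, l = 2.
|L| = √6 ℏ ≈ 2.4495ℏ, while L_z,max = lℏ = 2ℏ.
Since |L| > L_z,max, the vector can never point exactly along z; the closest it comes is θ_min = arccos(2/√6) ≈ 35.3°.

No: L_z,max = 2ℏ < |L| = √6 ℏ ≈ 2.449ℏ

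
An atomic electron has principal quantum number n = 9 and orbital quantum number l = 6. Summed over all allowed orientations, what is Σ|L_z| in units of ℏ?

Σ|L_z| = 42 ℏ

The allowed m_l values are -6, -5, -4, -3, -2, -1, 0, 1, 2, 3, 4, 5, 6.
Σ|m_l| = 2(1+2+…+6) = 42.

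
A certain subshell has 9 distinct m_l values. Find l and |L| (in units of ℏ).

l = 4, |L| = 2√5 ℏ ≈ 4.472ℏ

9 = 2l + 1, so l = (9−1)/2 = 4.
Then |L| = √(l(l+1)) ℏ = 2√5 ℏ.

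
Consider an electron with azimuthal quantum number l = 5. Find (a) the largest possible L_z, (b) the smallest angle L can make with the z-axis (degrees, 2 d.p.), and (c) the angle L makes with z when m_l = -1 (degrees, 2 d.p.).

L_z,max = lℏ = 5ℏ.
cos θ_min = 5/√30, so θ_min ≈ 24.09°.
For m_l = -1: cos θ = -1/√30, θ ≈ 100.52°.

L_z,max = 5ℏ; θ_min ≈ 24.09°; θ(m_l=-1) ≈ 100.52°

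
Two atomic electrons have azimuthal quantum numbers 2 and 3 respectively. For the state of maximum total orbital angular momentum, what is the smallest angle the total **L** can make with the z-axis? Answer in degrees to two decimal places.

θ_min ≈ 24.09°

Angular momentum addition gives L = |l₁ − l₂|, …, l₁ + l₂.
L ∈ {1, 2, 3, 4, 5}.
The maximum is L = 5, with |L_tot| = ℏ√(5·6) = √30 ℏ.
The minimum angle with z is arccos(5/√30) ≈ 24.09°.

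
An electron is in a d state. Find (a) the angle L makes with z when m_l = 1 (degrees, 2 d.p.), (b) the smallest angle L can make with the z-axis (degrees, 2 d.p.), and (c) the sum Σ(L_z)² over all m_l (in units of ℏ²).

θ(m_l=1) ≈ 65.91°; θ_min ≈ 35.26°; Σ(L_z)² = 10 ℏ²

For a d orbital, l = 2.
For m_l = 1: cos θ = 1/√6, θ ≈ 65.91°.
cos θ_min = 2/√6, so θ_min ≈ 35.26°.
Σ m_l² = 10, so Σ(L_z)² = 10 ℏ².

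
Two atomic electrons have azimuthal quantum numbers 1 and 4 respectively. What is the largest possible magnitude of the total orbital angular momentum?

|L_tot|_max = √30 ℏ ≈ 5.477ℏ

The total orbital quantum number L ranges from |l₁ − l₂| to l₁ + l₂ in integer steps.
So L can be 3, 4, 5.
The largest magnitude corresponds to L = 5: |L_tot| = ℏ√(5·6) = √30 ℏ.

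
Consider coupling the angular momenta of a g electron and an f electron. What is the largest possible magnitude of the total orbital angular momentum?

|L_tot|_max = 2√14 ℏ ≈ 7.483ℏ

L runs from |4 − 3| = 1 to 4 + 3 = 7.
L ∈ {1, 2, 3, 4, 5, 6, 7}.
The largest magnitude corresponds to L = 7: |L_tot| = ℏ√(7·8) = 2√14 ℏ.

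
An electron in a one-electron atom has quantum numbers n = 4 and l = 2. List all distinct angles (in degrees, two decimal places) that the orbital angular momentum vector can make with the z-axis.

θ ∈ {35.26°, 65.91°, 90.00°, 114.09°, 144.74°}

|L|² = l(l+1)ℏ² = 6ℏ², so |L| = √6 ℏ.
cos θ = m_l/√6 for each m_l ∈ {-2, -1, 0, 1, 2}.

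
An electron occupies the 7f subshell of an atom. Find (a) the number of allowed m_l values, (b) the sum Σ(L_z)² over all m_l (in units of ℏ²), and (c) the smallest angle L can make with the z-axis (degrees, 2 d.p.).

7 values; Σ(L_z)² = 28 ℏ²; θ_min ≈ 30.00°

The 7f subshell has l = 3.
There are 2l+1 = 7 values of m_l.
Σ m_l² = 28, so Σ(L_z)² = 28 ℏ².
cos θ_min = 3/√12, so θ_min ≈ 30.00°.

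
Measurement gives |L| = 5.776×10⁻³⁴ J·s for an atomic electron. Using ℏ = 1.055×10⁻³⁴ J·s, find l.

l = 5

Dividing by ℏ: |L|/ℏ ≈ 5.475.
l(l+1) ≈ 5.475² ≈ 29.97, so l = 5.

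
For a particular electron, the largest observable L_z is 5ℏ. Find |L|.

|L| = √30 ℏ ≈ 5.477ℏ

Since max m_l = l, l = 5.
|L| = √(l(l+1)) ℏ = √30 ℏ.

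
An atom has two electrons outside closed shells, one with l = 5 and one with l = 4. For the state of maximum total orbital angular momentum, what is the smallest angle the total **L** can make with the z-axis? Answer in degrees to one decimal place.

θ_min ≈ 18.4°

By the triangle rule, |l₁ − l₂| ≤ L ≤ l₁ + l₂.
L ∈ {1, 2, 3, 4, 5, 6, 7, 8, 9}.
The maximum is L = 9, with |L_tot| = ℏ√(9·10) = 3√10 ℏ.
The minimum angle with z is arccos(9/√90) ≈ 18.4°.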